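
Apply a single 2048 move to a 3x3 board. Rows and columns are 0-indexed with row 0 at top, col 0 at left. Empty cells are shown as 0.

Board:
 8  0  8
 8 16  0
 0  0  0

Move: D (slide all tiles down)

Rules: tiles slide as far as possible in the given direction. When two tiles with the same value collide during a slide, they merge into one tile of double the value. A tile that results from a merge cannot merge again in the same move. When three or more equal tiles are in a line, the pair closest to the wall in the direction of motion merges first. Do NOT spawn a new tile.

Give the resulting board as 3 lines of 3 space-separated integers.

Slide down:
col 0: [8, 8, 0] -> [0, 0, 16]
col 1: [0, 16, 0] -> [0, 0, 16]
col 2: [8, 0, 0] -> [0, 0, 8]

Answer:  0  0  0
 0  0  0
16 16  8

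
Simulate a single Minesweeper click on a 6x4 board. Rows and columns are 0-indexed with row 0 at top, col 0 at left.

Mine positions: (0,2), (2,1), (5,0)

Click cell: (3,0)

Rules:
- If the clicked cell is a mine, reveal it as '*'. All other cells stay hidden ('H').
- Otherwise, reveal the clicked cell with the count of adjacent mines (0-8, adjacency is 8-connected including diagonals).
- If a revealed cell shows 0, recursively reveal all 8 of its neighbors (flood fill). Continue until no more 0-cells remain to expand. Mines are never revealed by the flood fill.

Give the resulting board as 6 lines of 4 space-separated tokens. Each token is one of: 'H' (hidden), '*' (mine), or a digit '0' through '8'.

H H H H
H H H H
H H H H
1 H H H
H H H H
H H H H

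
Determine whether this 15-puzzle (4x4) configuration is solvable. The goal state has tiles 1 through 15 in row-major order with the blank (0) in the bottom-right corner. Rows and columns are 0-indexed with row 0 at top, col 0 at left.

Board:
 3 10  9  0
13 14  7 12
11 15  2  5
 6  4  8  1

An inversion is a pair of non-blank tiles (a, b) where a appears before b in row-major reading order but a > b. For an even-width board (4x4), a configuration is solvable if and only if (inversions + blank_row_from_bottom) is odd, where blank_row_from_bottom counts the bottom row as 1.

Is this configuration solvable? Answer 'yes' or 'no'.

Answer: no

Derivation:
Inversions: 66
Blank is in row 0 (0-indexed from top), which is row 4 counting from the bottom (bottom = 1).
66 + 4 = 70, which is even, so the puzzle is not solvable.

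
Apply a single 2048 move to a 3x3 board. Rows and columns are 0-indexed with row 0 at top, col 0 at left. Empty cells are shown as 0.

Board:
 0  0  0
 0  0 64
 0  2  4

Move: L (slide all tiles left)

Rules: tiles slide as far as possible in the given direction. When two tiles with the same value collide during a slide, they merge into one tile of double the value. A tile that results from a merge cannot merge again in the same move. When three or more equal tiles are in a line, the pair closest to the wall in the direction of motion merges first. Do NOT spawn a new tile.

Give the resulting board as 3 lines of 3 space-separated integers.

Slide left:
row 0: [0, 0, 0] -> [0, 0, 0]
row 1: [0, 0, 64] -> [64, 0, 0]
row 2: [0, 2, 4] -> [2, 4, 0]

Answer:  0  0  0
64  0  0
 2  4  0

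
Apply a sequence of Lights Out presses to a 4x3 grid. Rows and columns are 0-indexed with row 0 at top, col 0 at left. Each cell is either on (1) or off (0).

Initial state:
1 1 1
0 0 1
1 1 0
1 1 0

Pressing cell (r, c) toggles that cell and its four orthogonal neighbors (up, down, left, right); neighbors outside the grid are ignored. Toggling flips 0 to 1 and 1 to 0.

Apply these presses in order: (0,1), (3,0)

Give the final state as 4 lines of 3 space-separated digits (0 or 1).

After press 1 at (0,1):
0 0 0
0 1 1
1 1 0
1 1 0

After press 2 at (3,0):
0 0 0
0 1 1
0 1 0
0 0 0

Answer: 0 0 0
0 1 1
0 1 0
0 0 0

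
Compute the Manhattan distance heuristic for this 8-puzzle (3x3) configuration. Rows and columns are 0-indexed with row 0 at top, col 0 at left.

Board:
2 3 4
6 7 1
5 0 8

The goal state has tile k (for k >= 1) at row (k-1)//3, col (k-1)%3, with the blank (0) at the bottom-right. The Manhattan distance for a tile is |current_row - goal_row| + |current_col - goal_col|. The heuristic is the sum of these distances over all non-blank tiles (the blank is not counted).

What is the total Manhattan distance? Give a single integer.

Answer: 15

Derivation:
Tile 2: (0,0)->(0,1) = 1
Tile 3: (0,1)->(0,2) = 1
Tile 4: (0,2)->(1,0) = 3
Tile 6: (1,0)->(1,2) = 2
Tile 7: (1,1)->(2,0) = 2
Tile 1: (1,2)->(0,0) = 3
Tile 5: (2,0)->(1,1) = 2
Tile 8: (2,2)->(2,1) = 1
Sum: 1 + 1 + 3 + 2 + 2 + 3 + 2 + 1 = 15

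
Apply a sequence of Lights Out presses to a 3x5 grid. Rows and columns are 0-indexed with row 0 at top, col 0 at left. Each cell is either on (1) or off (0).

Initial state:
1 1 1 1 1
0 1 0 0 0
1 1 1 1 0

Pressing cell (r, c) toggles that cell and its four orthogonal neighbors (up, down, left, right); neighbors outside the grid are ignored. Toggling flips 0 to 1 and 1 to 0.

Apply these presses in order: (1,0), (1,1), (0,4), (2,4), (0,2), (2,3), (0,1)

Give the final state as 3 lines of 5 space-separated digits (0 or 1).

After press 1 at (1,0):
0 1 1 1 1
1 0 0 0 0
0 1 1 1 0

After press 2 at (1,1):
0 0 1 1 1
0 1 1 0 0
0 0 1 1 0

After press 3 at (0,4):
0 0 1 0 0
0 1 1 0 1
0 0 1 1 0

After press 4 at (2,4):
0 0 1 0 0
0 1 1 0 0
0 0 1 0 1

After press 5 at (0,2):
0 1 0 1 0
0 1 0 0 0
0 0 1 0 1

After press 6 at (2,3):
0 1 0 1 0
0 1 0 1 0
0 0 0 1 0

After press 7 at (0,1):
1 0 1 1 0
0 0 0 1 0
0 0 0 1 0

Answer: 1 0 1 1 0
0 0 0 1 0
0 0 0 1 0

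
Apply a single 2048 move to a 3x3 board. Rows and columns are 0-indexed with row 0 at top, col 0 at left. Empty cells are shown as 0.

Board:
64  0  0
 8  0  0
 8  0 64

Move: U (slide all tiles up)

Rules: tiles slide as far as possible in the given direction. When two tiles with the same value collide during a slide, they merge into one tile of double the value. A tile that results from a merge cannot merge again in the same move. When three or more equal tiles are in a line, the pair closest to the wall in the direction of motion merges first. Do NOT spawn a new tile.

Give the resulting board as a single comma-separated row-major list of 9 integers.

Slide up:
col 0: [64, 8, 8] -> [64, 16, 0]
col 1: [0, 0, 0] -> [0, 0, 0]
col 2: [0, 0, 64] -> [64, 0, 0]

Answer: 64, 0, 64, 16, 0, 0, 0, 0, 0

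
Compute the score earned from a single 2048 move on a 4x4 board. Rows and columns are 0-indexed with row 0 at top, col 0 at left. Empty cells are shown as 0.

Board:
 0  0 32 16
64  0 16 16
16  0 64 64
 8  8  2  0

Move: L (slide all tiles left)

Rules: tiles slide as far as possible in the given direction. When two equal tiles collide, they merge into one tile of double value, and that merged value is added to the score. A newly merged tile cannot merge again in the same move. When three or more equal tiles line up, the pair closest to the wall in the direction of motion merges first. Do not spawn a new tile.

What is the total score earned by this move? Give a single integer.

Slide left:
row 0: [0, 0, 32, 16] -> [32, 16, 0, 0]  score +0 (running 0)
row 1: [64, 0, 16, 16] -> [64, 32, 0, 0]  score +32 (running 32)
row 2: [16, 0, 64, 64] -> [16, 128, 0, 0]  score +128 (running 160)
row 3: [8, 8, 2, 0] -> [16, 2, 0, 0]  score +16 (running 176)
Board after move:
 32  16   0   0
 64  32   0   0
 16 128   0   0
 16   2   0   0

Answer: 176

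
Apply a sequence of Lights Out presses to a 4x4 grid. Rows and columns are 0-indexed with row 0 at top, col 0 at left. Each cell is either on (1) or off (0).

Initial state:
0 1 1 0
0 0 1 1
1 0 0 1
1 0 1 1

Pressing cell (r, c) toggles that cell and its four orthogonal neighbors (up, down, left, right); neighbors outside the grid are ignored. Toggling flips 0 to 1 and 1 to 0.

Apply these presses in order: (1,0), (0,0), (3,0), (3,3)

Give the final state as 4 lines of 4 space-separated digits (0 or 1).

After press 1 at (1,0):
1 1 1 0
1 1 1 1
0 0 0 1
1 0 1 1

After press 2 at (0,0):
0 0 1 0
0 1 1 1
0 0 0 1
1 0 1 1

After press 3 at (3,0):
0 0 1 0
0 1 1 1
1 0 0 1
0 1 1 1

After press 4 at (3,3):
0 0 1 0
0 1 1 1
1 0 0 0
0 1 0 0

Answer: 0 0 1 0
0 1 1 1
1 0 0 0
0 1 0 0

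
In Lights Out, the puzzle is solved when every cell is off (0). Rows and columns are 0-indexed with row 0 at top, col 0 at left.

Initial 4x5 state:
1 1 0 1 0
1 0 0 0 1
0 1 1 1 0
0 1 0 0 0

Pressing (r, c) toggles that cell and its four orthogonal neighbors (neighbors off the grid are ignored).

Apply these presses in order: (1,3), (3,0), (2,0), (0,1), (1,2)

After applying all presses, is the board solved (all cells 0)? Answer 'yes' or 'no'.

Answer: yes

Derivation:
After press 1 at (1,3):
1 1 0 0 0
1 0 1 1 0
0 1 1 0 0
0 1 0 0 0

After press 2 at (3,0):
1 1 0 0 0
1 0 1 1 0
1 1 1 0 0
1 0 0 0 0

After press 3 at (2,0):
1 1 0 0 0
0 0 1 1 0
0 0 1 0 0
0 0 0 0 0

After press 4 at (0,1):
0 0 1 0 0
0 1 1 1 0
0 0 1 0 0
0 0 0 0 0

After press 5 at (1,2):
0 0 0 0 0
0 0 0 0 0
0 0 0 0 0
0 0 0 0 0

Lights still on: 0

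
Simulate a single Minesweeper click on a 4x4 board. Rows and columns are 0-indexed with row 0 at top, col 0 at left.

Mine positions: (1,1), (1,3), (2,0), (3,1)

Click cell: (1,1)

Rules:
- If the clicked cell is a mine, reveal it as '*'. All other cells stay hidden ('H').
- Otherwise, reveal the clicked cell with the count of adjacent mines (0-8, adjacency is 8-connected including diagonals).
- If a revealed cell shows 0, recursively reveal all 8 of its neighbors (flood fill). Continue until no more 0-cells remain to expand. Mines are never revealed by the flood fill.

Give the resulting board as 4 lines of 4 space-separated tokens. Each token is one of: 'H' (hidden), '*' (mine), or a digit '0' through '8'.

H H H H
H * H H
H H H H
H H H H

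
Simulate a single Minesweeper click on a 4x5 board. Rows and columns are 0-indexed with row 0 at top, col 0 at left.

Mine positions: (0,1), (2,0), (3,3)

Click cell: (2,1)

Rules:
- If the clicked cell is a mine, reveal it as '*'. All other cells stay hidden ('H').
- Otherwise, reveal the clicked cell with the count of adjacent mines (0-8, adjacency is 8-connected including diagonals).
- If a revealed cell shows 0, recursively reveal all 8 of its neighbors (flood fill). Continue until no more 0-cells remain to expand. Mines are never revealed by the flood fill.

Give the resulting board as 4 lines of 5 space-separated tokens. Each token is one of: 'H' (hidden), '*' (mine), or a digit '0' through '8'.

H H H H H
H H H H H
H 1 H H H
H H H H H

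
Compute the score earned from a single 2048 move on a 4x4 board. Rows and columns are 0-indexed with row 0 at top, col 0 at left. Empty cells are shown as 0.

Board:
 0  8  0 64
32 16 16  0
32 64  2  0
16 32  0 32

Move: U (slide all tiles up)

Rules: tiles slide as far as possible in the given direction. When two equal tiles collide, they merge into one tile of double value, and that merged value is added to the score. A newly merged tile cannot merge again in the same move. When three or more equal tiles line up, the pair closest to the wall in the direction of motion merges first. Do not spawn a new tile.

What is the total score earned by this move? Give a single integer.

Slide up:
col 0: [0, 32, 32, 16] -> [64, 16, 0, 0]  score +64 (running 64)
col 1: [8, 16, 64, 32] -> [8, 16, 64, 32]  score +0 (running 64)
col 2: [0, 16, 2, 0] -> [16, 2, 0, 0]  score +0 (running 64)
col 3: [64, 0, 0, 32] -> [64, 32, 0, 0]  score +0 (running 64)
Board after move:
64  8 16 64
16 16  2 32
 0 64  0  0
 0 32  0  0

Answer: 64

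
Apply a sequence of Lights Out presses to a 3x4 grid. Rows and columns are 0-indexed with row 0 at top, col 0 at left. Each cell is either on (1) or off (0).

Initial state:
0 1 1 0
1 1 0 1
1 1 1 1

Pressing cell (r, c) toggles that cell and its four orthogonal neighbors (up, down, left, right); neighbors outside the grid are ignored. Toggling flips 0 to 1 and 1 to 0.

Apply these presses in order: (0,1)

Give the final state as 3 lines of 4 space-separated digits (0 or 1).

Answer: 1 0 0 0
1 0 0 1
1 1 1 1

Derivation:
After press 1 at (0,1):
1 0 0 0
1 0 0 1
1 1 1 1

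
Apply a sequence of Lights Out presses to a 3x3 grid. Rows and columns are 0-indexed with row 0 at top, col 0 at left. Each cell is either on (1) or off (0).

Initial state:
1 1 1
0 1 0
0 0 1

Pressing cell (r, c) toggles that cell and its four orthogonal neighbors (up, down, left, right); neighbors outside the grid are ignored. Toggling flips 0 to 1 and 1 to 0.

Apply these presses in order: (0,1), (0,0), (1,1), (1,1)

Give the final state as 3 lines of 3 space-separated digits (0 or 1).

Answer: 1 1 0
1 0 0
0 0 1

Derivation:
After press 1 at (0,1):
0 0 0
0 0 0
0 0 1

After press 2 at (0,0):
1 1 0
1 0 0
0 0 1

After press 3 at (1,1):
1 0 0
0 1 1
0 1 1

After press 4 at (1,1):
1 1 0
1 0 0
0 0 1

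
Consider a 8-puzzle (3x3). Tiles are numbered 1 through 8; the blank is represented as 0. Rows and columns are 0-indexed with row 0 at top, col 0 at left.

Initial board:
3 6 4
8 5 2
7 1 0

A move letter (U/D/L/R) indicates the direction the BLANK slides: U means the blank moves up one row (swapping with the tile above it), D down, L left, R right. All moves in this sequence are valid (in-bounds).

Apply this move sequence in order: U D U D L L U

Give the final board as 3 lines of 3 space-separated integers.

After move 1 (U):
3 6 4
8 5 0
7 1 2

After move 2 (D):
3 6 4
8 5 2
7 1 0

After move 3 (U):
3 6 4
8 5 0
7 1 2

After move 4 (D):
3 6 4
8 5 2
7 1 0

After move 5 (L):
3 6 4
8 5 2
7 0 1

After move 6 (L):
3 6 4
8 5 2
0 7 1

After move 7 (U):
3 6 4
0 5 2
8 7 1

Answer: 3 6 4
0 5 2
8 7 1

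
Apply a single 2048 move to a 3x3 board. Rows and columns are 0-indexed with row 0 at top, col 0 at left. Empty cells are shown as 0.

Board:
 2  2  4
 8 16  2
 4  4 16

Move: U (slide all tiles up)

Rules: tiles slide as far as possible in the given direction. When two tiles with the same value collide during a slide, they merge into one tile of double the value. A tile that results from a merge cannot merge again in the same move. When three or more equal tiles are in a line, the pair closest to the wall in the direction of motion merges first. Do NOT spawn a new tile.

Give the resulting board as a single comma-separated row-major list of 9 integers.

Slide up:
col 0: [2, 8, 4] -> [2, 8, 4]
col 1: [2, 16, 4] -> [2, 16, 4]
col 2: [4, 2, 16] -> [4, 2, 16]

Answer: 2, 2, 4, 8, 16, 2, 4, 4, 16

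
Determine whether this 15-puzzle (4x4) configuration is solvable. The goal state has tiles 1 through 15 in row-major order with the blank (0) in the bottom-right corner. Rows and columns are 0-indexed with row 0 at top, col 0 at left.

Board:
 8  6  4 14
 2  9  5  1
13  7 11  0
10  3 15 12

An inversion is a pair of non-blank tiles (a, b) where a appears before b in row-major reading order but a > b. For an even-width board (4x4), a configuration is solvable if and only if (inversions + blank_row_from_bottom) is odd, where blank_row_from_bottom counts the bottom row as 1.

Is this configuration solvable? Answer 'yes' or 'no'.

Answer: no

Derivation:
Inversions: 42
Blank is in row 2 (0-indexed from top), which is row 2 counting from the bottom (bottom = 1).
42 + 2 = 44, which is even, so the puzzle is not solvable.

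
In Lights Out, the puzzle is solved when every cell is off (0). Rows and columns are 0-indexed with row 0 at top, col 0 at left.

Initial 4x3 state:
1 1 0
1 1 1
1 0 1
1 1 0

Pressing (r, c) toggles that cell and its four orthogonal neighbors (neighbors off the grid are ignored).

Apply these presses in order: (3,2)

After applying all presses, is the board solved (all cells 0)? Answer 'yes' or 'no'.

Answer: no

Derivation:
After press 1 at (3,2):
1 1 0
1 1 1
1 0 0
1 0 1

Lights still on: 8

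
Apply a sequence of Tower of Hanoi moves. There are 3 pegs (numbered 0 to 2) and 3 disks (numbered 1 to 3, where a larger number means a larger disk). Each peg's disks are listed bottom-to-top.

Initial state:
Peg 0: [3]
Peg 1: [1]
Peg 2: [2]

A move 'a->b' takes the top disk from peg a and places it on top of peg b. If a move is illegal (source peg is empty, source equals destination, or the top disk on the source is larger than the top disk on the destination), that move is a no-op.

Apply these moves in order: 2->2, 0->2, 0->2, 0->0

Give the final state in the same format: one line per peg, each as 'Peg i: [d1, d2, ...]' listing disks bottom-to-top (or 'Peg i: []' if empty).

After move 1 (2->2):
Peg 0: [3]
Peg 1: [1]
Peg 2: [2]

After move 2 (0->2):
Peg 0: [3]
Peg 1: [1]
Peg 2: [2]

After move 3 (0->2):
Peg 0: [3]
Peg 1: [1]
Peg 2: [2]

After move 4 (0->0):
Peg 0: [3]
Peg 1: [1]
Peg 2: [2]

Answer: Peg 0: [3]
Peg 1: [1]
Peg 2: [2]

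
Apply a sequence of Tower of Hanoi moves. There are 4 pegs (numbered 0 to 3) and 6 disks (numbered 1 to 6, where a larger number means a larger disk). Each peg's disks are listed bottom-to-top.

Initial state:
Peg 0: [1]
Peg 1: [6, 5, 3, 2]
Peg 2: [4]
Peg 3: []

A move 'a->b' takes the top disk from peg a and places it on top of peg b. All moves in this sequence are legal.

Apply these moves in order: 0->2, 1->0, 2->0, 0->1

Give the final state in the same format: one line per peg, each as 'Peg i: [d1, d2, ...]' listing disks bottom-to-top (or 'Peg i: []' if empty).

Answer: Peg 0: [2]
Peg 1: [6, 5, 3, 1]
Peg 2: [4]
Peg 3: []

Derivation:
After move 1 (0->2):
Peg 0: []
Peg 1: [6, 5, 3, 2]
Peg 2: [4, 1]
Peg 3: []

After move 2 (1->0):
Peg 0: [2]
Peg 1: [6, 5, 3]
Peg 2: [4, 1]
Peg 3: []

After move 3 (2->0):
Peg 0: [2, 1]
Peg 1: [6, 5, 3]
Peg 2: [4]
Peg 3: []

After move 4 (0->1):
Peg 0: [2]
Peg 1: [6, 5, 3, 1]
Peg 2: [4]
Peg 3: []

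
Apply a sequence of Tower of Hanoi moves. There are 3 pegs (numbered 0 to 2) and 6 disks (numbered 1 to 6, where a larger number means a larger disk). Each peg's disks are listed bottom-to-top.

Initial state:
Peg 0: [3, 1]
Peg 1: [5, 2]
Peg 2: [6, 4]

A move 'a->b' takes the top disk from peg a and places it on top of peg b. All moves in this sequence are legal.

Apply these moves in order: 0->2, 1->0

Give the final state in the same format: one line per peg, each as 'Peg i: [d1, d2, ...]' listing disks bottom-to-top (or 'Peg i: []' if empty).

Answer: Peg 0: [3, 2]
Peg 1: [5]
Peg 2: [6, 4, 1]

Derivation:
After move 1 (0->2):
Peg 0: [3]
Peg 1: [5, 2]
Peg 2: [6, 4, 1]

After move 2 (1->0):
Peg 0: [3, 2]
Peg 1: [5]
Peg 2: [6, 4, 1]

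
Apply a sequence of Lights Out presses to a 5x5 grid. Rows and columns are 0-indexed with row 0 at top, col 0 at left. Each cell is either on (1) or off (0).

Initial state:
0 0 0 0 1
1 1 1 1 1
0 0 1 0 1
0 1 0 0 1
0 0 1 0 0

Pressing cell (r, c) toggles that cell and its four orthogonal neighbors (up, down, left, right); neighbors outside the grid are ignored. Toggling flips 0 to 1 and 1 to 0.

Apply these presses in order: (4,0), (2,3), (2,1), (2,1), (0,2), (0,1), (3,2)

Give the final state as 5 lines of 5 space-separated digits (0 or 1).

After press 1 at (4,0):
0 0 0 0 1
1 1 1 1 1
0 0 1 0 1
1 1 0 0 1
1 1 1 0 0

After press 2 at (2,3):
0 0 0 0 1
1 1 1 0 1
0 0 0 1 0
1 1 0 1 1
1 1 1 0 0

After press 3 at (2,1):
0 0 0 0 1
1 0 1 0 1
1 1 1 1 0
1 0 0 1 1
1 1 1 0 0

After press 4 at (2,1):
0 0 0 0 1
1 1 1 0 1
0 0 0 1 0
1 1 0 1 1
1 1 1 0 0

After press 5 at (0,2):
0 1 1 1 1
1 1 0 0 1
0 0 0 1 0
1 1 0 1 1
1 1 1 0 0

After press 6 at (0,1):
1 0 0 1 1
1 0 0 0 1
0 0 0 1 0
1 1 0 1 1
1 1 1 0 0

After press 7 at (3,2):
1 0 0 1 1
1 0 0 0 1
0 0 1 1 0
1 0 1 0 1
1 1 0 0 0

Answer: 1 0 0 1 1
1 0 0 0 1
0 0 1 1 0
1 0 1 0 1
1 1 0 0 0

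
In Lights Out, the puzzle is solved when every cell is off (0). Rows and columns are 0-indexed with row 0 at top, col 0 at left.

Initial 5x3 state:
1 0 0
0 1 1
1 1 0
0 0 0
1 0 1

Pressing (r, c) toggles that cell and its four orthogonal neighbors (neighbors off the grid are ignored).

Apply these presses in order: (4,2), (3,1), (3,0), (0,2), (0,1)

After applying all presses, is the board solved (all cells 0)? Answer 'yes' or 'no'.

Answer: yes

Derivation:
After press 1 at (4,2):
1 0 0
0 1 1
1 1 0
0 0 1
1 1 0

After press 2 at (3,1):
1 0 0
0 1 1
1 0 0
1 1 0
1 0 0

After press 3 at (3,0):
1 0 0
0 1 1
0 0 0
0 0 0
0 0 0

After press 4 at (0,2):
1 1 1
0 1 0
0 0 0
0 0 0
0 0 0

After press 5 at (0,1):
0 0 0
0 0 0
0 0 0
0 0 0
0 0 0

Lights still on: 0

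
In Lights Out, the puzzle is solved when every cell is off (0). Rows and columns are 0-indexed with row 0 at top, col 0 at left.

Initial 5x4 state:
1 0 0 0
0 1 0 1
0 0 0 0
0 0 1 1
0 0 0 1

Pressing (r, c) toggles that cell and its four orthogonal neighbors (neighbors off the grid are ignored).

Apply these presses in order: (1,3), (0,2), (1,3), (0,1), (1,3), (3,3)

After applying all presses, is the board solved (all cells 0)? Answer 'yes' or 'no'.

After press 1 at (1,3):
1 0 0 1
0 1 1 0
0 0 0 1
0 0 1 1
0 0 0 1

After press 2 at (0,2):
1 1 1 0
0 1 0 0
0 0 0 1
0 0 1 1
0 0 0 1

After press 3 at (1,3):
1 1 1 1
0 1 1 1
0 0 0 0
0 0 1 1
0 0 0 1

After press 4 at (0,1):
0 0 0 1
0 0 1 1
0 0 0 0
0 0 1 1
0 0 0 1

After press 5 at (1,3):
0 0 0 0
0 0 0 0
0 0 0 1
0 0 1 1
0 0 0 1

After press 6 at (3,3):
0 0 0 0
0 0 0 0
0 0 0 0
0 0 0 0
0 0 0 0

Lights still on: 0

Answer: yes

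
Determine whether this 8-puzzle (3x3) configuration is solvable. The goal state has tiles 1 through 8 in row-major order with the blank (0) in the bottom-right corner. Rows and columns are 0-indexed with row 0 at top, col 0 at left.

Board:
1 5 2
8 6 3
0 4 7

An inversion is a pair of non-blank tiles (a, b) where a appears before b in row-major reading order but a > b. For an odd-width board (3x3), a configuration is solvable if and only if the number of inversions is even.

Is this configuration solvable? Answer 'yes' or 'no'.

Inversions (pairs i<j in row-major order where tile[i] > tile[j] > 0): 9
9 is odd, so the puzzle is not solvable.

Answer: no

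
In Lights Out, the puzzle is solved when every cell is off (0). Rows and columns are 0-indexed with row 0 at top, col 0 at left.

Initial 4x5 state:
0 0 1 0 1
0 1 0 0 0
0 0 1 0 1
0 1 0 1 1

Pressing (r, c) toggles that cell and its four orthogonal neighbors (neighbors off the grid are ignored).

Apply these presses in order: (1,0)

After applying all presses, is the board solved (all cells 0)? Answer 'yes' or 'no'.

Answer: no

Derivation:
After press 1 at (1,0):
1 0 1 0 1
1 0 0 0 0
1 0 1 0 1
0 1 0 1 1

Lights still on: 10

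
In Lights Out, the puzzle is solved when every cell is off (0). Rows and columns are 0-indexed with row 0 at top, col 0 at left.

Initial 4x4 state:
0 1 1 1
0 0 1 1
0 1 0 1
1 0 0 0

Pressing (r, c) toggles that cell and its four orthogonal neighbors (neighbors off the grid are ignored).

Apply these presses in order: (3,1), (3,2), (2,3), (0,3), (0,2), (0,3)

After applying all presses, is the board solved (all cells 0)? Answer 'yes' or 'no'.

After press 1 at (3,1):
0 1 1 1
0 0 1 1
0 0 0 1
0 1 1 0

After press 2 at (3,2):
0 1 1 1
0 0 1 1
0 0 1 1
0 0 0 1

After press 3 at (2,3):
0 1 1 1
0 0 1 0
0 0 0 0
0 0 0 0

After press 4 at (0,3):
0 1 0 0
0 0 1 1
0 0 0 0
0 0 0 0

After press 5 at (0,2):
0 0 1 1
0 0 0 1
0 0 0 0
0 0 0 0

After press 6 at (0,3):
0 0 0 0
0 0 0 0
0 0 0 0
0 0 0 0

Lights still on: 0

Answer: yes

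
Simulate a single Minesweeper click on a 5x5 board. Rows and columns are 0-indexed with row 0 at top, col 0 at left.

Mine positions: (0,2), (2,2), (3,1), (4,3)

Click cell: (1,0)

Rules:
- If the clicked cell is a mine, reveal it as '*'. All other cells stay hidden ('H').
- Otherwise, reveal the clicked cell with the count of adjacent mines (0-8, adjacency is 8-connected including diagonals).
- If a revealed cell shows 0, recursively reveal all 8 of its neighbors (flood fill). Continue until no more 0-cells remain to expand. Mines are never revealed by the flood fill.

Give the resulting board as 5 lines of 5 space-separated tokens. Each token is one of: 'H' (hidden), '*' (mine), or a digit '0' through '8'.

0 1 H H H
0 2 H H H
1 2 H H H
H H H H H
H H H H H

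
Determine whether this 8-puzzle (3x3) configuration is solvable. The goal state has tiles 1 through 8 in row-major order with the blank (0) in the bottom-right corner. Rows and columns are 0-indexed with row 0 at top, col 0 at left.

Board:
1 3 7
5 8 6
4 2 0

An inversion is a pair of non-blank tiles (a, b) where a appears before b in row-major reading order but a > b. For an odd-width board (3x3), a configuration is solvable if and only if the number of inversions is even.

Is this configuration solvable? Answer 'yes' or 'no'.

Answer: no

Derivation:
Inversions (pairs i<j in row-major order where tile[i] > tile[j] > 0): 13
13 is odd, so the puzzle is not solvable.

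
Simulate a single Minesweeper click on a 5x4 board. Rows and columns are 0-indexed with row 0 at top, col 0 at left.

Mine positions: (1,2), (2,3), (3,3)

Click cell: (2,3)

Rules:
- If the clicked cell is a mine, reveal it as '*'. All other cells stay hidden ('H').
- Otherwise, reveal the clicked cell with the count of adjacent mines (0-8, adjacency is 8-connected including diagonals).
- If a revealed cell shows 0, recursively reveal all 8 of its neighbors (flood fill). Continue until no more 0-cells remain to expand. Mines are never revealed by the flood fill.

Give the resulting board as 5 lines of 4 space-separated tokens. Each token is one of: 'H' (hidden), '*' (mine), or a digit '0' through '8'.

H H H H
H H H H
H H H *
H H H H
H H H H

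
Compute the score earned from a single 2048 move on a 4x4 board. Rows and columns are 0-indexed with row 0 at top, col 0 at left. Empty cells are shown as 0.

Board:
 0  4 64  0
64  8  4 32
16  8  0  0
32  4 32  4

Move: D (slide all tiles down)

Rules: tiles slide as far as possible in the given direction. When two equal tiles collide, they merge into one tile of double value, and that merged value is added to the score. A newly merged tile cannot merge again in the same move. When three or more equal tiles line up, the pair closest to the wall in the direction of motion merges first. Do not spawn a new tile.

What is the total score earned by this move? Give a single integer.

Answer: 16

Derivation:
Slide down:
col 0: [0, 64, 16, 32] -> [0, 64, 16, 32]  score +0 (running 0)
col 1: [4, 8, 8, 4] -> [0, 4, 16, 4]  score +16 (running 16)
col 2: [64, 4, 0, 32] -> [0, 64, 4, 32]  score +0 (running 16)
col 3: [0, 32, 0, 4] -> [0, 0, 32, 4]  score +0 (running 16)
Board after move:
 0  0  0  0
64  4 64  0
16 16  4 32
32  4 32  4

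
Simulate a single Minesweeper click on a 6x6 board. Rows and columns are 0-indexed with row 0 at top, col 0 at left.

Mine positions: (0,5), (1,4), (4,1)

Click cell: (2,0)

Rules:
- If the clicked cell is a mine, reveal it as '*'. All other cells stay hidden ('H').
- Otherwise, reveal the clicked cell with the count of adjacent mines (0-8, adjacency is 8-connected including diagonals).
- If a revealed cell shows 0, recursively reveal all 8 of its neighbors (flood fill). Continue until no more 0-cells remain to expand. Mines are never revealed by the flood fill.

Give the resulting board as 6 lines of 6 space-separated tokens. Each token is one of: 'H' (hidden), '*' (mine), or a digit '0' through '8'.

0 0 0 1 H H
0 0 0 1 H H
0 0 0 1 1 1
1 1 1 0 0 0
H H 1 0 0 0
H H 1 0 0 0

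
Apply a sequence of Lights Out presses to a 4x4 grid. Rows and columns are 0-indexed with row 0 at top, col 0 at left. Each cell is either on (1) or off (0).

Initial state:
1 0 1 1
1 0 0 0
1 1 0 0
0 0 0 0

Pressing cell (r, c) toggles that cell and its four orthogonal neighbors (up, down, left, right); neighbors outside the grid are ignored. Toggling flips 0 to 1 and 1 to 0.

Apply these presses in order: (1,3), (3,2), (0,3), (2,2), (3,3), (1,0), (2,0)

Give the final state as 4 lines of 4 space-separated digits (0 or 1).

Answer: 0 0 0 1
1 1 0 0
1 1 0 1
1 1 1 0

Derivation:
After press 1 at (1,3):
1 0 1 0
1 0 1 1
1 1 0 1
0 0 0 0

After press 2 at (3,2):
1 0 1 0
1 0 1 1
1 1 1 1
0 1 1 1

After press 3 at (0,3):
1 0 0 1
1 0 1 0
1 1 1 1
0 1 1 1

After press 4 at (2,2):
1 0 0 1
1 0 0 0
1 0 0 0
0 1 0 1

After press 5 at (3,3):
1 0 0 1
1 0 0 0
1 0 0 1
0 1 1 0

After press 6 at (1,0):
0 0 0 1
0 1 0 0
0 0 0 1
0 1 1 0

After press 7 at (2,0):
0 0 0 1
1 1 0 0
1 1 0 1
1 1 1 0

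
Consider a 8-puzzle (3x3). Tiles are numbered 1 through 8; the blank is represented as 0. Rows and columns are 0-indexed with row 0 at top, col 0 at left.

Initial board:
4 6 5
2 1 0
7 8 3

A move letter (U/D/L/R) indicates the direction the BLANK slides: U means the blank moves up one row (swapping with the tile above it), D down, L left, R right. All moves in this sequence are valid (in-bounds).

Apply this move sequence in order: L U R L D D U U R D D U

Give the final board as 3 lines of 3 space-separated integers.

After move 1 (L):
4 6 5
2 0 1
7 8 3

After move 2 (U):
4 0 5
2 6 1
7 8 3

After move 3 (R):
4 5 0
2 6 1
7 8 3

After move 4 (L):
4 0 5
2 6 1
7 8 3

After move 5 (D):
4 6 5
2 0 1
7 8 3

After move 6 (D):
4 6 5
2 8 1
7 0 3

After move 7 (U):
4 6 5
2 0 1
7 8 3

After move 8 (U):
4 0 5
2 6 1
7 8 3

After move 9 (R):
4 5 0
2 6 1
7 8 3

After move 10 (D):
4 5 1
2 6 0
7 8 3

After move 11 (D):
4 5 1
2 6 3
7 8 0

After move 12 (U):
4 5 1
2 6 0
7 8 3

Answer: 4 5 1
2 6 0
7 8 3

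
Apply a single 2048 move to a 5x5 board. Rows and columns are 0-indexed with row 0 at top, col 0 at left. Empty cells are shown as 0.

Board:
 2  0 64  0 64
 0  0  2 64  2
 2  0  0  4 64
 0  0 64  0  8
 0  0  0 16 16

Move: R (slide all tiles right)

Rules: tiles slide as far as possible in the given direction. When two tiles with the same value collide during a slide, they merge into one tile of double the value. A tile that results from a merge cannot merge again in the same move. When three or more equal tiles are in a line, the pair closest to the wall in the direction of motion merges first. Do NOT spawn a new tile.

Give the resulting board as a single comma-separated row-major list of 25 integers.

Answer: 0, 0, 0, 2, 128, 0, 0, 2, 64, 2, 0, 0, 2, 4, 64, 0, 0, 0, 64, 8, 0, 0, 0, 0, 32

Derivation:
Slide right:
row 0: [2, 0, 64, 0, 64] -> [0, 0, 0, 2, 128]
row 1: [0, 0, 2, 64, 2] -> [0, 0, 2, 64, 2]
row 2: [2, 0, 0, 4, 64] -> [0, 0, 2, 4, 64]
row 3: [0, 0, 64, 0, 8] -> [0, 0, 0, 64, 8]
row 4: [0, 0, 0, 16, 16] -> [0, 0, 0, 0, 32]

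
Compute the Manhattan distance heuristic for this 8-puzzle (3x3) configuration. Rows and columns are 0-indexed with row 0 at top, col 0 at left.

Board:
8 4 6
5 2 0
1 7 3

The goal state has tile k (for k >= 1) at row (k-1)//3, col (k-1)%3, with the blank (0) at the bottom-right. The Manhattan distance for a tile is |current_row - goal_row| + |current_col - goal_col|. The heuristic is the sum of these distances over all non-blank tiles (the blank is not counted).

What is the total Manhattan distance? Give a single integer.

Answer: 13

Derivation:
Tile 8: (0,0)->(2,1) = 3
Tile 4: (0,1)->(1,0) = 2
Tile 6: (0,2)->(1,2) = 1
Tile 5: (1,0)->(1,1) = 1
Tile 2: (1,1)->(0,1) = 1
Tile 1: (2,0)->(0,0) = 2
Tile 7: (2,1)->(2,0) = 1
Tile 3: (2,2)->(0,2) = 2
Sum: 3 + 2 + 1 + 1 + 1 + 2 + 1 + 2 = 13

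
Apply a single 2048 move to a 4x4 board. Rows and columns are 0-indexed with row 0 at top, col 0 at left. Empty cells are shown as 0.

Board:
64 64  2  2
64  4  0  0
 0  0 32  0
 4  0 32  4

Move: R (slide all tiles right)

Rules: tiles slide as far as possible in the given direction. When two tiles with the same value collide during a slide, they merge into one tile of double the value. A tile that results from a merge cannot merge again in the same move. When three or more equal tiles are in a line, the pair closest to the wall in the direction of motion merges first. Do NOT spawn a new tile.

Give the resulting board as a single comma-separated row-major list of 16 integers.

Slide right:
row 0: [64, 64, 2, 2] -> [0, 0, 128, 4]
row 1: [64, 4, 0, 0] -> [0, 0, 64, 4]
row 2: [0, 0, 32, 0] -> [0, 0, 0, 32]
row 3: [4, 0, 32, 4] -> [0, 4, 32, 4]

Answer: 0, 0, 128, 4, 0, 0, 64, 4, 0, 0, 0, 32, 0, 4, 32, 4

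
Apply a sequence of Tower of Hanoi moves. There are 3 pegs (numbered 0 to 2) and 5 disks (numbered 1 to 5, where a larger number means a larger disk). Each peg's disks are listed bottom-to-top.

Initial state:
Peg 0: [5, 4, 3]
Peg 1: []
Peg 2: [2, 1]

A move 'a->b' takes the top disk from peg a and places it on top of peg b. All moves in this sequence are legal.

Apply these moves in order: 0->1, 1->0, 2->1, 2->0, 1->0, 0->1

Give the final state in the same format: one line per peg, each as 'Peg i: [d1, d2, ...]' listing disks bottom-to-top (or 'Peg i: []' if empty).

Answer: Peg 0: [5, 4, 3, 2]
Peg 1: [1]
Peg 2: []

Derivation:
After move 1 (0->1):
Peg 0: [5, 4]
Peg 1: [3]
Peg 2: [2, 1]

After move 2 (1->0):
Peg 0: [5, 4, 3]
Peg 1: []
Peg 2: [2, 1]

After move 3 (2->1):
Peg 0: [5, 4, 3]
Peg 1: [1]
Peg 2: [2]

After move 4 (2->0):
Peg 0: [5, 4, 3, 2]
Peg 1: [1]
Peg 2: []

After move 5 (1->0):
Peg 0: [5, 4, 3, 2, 1]
Peg 1: []
Peg 2: []

After move 6 (0->1):
Peg 0: [5, 4, 3, 2]
Peg 1: [1]
Peg 2: []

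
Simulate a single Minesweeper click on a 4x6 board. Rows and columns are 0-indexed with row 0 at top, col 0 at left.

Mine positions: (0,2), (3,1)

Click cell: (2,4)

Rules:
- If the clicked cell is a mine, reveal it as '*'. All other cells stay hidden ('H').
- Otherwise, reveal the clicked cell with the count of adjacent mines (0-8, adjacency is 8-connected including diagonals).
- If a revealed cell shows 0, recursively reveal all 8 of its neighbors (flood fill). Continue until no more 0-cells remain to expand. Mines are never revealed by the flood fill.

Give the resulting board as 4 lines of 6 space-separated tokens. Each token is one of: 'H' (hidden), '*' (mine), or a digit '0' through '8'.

H H H 1 0 0
H H 1 1 0 0
H H 1 0 0 0
H H 1 0 0 0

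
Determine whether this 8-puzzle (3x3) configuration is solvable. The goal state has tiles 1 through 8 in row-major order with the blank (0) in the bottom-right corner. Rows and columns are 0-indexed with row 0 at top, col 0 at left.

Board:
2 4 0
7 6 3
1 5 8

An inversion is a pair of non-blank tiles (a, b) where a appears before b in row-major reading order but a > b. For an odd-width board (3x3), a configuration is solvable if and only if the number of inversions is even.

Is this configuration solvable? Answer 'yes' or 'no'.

Answer: no

Derivation:
Inversions (pairs i<j in row-major order where tile[i] > tile[j] > 0): 11
11 is odd, so the puzzle is not solvable.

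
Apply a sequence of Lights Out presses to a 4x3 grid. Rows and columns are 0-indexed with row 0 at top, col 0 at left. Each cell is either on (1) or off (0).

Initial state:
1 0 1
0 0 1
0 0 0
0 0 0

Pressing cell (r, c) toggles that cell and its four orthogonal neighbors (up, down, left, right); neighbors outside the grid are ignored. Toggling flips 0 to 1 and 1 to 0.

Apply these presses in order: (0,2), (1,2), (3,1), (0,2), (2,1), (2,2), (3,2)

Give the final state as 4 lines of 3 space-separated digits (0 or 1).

After press 1 at (0,2):
1 1 0
0 0 0
0 0 0
0 0 0

After press 2 at (1,2):
1 1 1
0 1 1
0 0 1
0 0 0

After press 3 at (3,1):
1 1 1
0 1 1
0 1 1
1 1 1

After press 4 at (0,2):
1 0 0
0 1 0
0 1 1
1 1 1

After press 5 at (2,1):
1 0 0
0 0 0
1 0 0
1 0 1

After press 6 at (2,2):
1 0 0
0 0 1
1 1 1
1 0 0

After press 7 at (3,2):
1 0 0
0 0 1
1 1 0
1 1 1

Answer: 1 0 0
0 0 1
1 1 0
1 1 1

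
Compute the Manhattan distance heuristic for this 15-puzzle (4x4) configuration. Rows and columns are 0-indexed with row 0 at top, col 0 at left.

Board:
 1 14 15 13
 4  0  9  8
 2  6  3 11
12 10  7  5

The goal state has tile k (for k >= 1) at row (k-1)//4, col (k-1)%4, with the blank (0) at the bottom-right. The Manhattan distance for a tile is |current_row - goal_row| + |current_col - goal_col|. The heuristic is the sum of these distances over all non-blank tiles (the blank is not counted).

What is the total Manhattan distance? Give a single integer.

Answer: 38

Derivation:
Tile 1: at (0,0), goal (0,0), distance |0-0|+|0-0| = 0
Tile 14: at (0,1), goal (3,1), distance |0-3|+|1-1| = 3
Tile 15: at (0,2), goal (3,2), distance |0-3|+|2-2| = 3
Tile 13: at (0,3), goal (3,0), distance |0-3|+|3-0| = 6
Tile 4: at (1,0), goal (0,3), distance |1-0|+|0-3| = 4
Tile 9: at (1,2), goal (2,0), distance |1-2|+|2-0| = 3
Tile 8: at (1,3), goal (1,3), distance |1-1|+|3-3| = 0
Tile 2: at (2,0), goal (0,1), distance |2-0|+|0-1| = 3
Tile 6: at (2,1), goal (1,1), distance |2-1|+|1-1| = 1
Tile 3: at (2,2), goal (0,2), distance |2-0|+|2-2| = 2
Tile 11: at (2,3), goal (2,2), distance |2-2|+|3-2| = 1
Tile 12: at (3,0), goal (2,3), distance |3-2|+|0-3| = 4
Tile 10: at (3,1), goal (2,1), distance |3-2|+|1-1| = 1
Tile 7: at (3,2), goal (1,2), distance |3-1|+|2-2| = 2
Tile 5: at (3,3), goal (1,0), distance |3-1|+|3-0| = 5
Sum: 0 + 3 + 3 + 6 + 4 + 3 + 0 + 3 + 1 + 2 + 1 + 4 + 1 + 2 + 5 = 38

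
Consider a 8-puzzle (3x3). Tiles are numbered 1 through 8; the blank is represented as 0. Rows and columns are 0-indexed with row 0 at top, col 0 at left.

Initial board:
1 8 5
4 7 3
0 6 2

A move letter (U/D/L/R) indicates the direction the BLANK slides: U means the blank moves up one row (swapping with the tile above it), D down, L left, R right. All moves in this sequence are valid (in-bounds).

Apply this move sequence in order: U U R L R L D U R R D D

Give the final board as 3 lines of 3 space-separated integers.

Answer: 8 5 3
1 7 2
4 6 0

Derivation:
After move 1 (U):
1 8 5
0 7 3
4 6 2

After move 2 (U):
0 8 5
1 7 3
4 6 2

After move 3 (R):
8 0 5
1 7 3
4 6 2

After move 4 (L):
0 8 5
1 7 3
4 6 2

After move 5 (R):
8 0 5
1 7 3
4 6 2

After move 6 (L):
0 8 5
1 7 3
4 6 2

After move 7 (D):
1 8 5
0 7 3
4 6 2

After move 8 (U):
0 8 5
1 7 3
4 6 2

After move 9 (R):
8 0 5
1 7 3
4 6 2

After move 10 (R):
8 5 0
1 7 3
4 6 2

After move 11 (D):
8 5 3
1 7 0
4 6 2

After move 12 (D):
8 5 3
1 7 2
4 6 0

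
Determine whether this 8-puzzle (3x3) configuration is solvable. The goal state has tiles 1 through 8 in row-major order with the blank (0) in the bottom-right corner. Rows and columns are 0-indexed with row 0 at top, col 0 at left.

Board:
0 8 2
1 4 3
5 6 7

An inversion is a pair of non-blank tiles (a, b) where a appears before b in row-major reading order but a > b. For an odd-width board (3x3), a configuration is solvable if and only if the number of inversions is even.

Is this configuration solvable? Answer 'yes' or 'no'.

Answer: no

Derivation:
Inversions (pairs i<j in row-major order where tile[i] > tile[j] > 0): 9
9 is odd, so the puzzle is not solvable.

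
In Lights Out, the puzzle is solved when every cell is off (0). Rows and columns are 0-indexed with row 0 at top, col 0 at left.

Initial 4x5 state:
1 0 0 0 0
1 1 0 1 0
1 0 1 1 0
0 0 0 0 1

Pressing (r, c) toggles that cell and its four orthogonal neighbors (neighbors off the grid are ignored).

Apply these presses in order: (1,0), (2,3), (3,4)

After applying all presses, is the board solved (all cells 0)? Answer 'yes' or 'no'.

After press 1 at (1,0):
0 0 0 0 0
0 0 0 1 0
0 0 1 1 0
0 0 0 0 1

After press 2 at (2,3):
0 0 0 0 0
0 0 0 0 0
0 0 0 0 1
0 0 0 1 1

After press 3 at (3,4):
0 0 0 0 0
0 0 0 0 0
0 0 0 0 0
0 0 0 0 0

Lights still on: 0

Answer: yes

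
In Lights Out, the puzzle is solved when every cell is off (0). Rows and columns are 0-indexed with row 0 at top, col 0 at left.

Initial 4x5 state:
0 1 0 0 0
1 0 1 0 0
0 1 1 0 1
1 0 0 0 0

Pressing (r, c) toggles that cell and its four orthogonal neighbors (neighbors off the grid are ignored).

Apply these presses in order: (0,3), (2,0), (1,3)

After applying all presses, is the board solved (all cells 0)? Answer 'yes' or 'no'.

Answer: no

Derivation:
After press 1 at (0,3):
0 1 1 1 1
1 0 1 1 0
0 1 1 0 1
1 0 0 0 0

After press 2 at (2,0):
0 1 1 1 1
0 0 1 1 0
1 0 1 0 1
0 0 0 0 0

After press 3 at (1,3):
0 1 1 0 1
0 0 0 0 1
1 0 1 1 1
0 0 0 0 0

Lights still on: 8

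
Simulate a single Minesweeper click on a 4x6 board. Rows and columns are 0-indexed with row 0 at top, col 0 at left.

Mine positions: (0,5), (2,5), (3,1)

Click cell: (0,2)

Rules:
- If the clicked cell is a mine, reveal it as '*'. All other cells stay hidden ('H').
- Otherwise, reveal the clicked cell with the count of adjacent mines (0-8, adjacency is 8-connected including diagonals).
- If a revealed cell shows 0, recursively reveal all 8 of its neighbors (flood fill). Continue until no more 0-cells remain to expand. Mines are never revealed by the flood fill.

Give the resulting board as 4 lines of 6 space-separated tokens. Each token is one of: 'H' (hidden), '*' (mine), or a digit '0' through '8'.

0 0 0 0 1 H
0 0 0 0 2 H
1 1 1 0 1 H
H H 1 0 1 H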